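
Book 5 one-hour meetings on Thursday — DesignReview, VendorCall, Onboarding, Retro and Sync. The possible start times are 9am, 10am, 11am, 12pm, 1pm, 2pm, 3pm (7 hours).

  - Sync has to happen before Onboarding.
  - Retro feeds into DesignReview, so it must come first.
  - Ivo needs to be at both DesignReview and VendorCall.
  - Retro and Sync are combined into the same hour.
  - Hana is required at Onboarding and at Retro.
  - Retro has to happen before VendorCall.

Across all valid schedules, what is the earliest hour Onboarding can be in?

Precedence pushes Onboarding to at least 10am.
Onboarding at 10am is achievable: DesignReview in 10am, Retro in 9am, Onboarding in 10am, VendorCall in 11am, Sync in 9am.

10am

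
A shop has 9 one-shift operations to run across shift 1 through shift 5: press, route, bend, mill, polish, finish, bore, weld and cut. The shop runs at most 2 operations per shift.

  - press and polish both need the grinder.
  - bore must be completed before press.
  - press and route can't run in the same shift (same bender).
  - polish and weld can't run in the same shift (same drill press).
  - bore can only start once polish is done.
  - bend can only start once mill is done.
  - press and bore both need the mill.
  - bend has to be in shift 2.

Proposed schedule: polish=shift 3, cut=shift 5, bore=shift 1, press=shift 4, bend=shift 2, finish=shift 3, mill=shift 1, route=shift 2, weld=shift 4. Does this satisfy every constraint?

No. bore can only start once polish is done is not satisfied.

bend has to be in shift 2 — holds.
polish and weld can't run in the same shift (same drill press) — holds.
bore must be completed before press — holds.
bore can only start once polish is done — violated.
The shop runs at most 2 operations per shift — holds.
press and polish both need the grinder — holds.
press and bore both need the mill — holds.
bend can only start once mill is done — holds.
press and route can't run in the same shift (same bender) — holds.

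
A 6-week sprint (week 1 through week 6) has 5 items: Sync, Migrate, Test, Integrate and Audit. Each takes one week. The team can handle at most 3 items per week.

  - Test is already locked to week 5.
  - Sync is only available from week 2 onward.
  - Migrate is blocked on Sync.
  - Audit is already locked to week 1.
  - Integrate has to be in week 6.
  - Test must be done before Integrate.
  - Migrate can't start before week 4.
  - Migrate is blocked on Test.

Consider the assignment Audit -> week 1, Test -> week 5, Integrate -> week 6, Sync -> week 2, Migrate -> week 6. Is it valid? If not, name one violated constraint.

Migrate is blocked on Sync — holds.
Integrate has to be in week 6 — holds.
The team can handle at most 3 items per week — holds.
Migrate can't start before week 4 — holds.
Test must be done before Integrate — holds.
Sync is only available from week 2 onward — holds.
Test is already locked to week 5 — holds.
Audit is already locked to week 1 — holds.
Migrate is blocked on Test — holds.

Yes, all constraints hold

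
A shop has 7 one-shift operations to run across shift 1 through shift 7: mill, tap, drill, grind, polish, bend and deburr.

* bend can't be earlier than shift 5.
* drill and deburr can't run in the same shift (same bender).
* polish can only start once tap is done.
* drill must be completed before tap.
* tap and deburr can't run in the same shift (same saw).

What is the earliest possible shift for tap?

shift 2

Precedence pushes tap to at least shift 2; downstream work caps tap at shift 6.
tap at shift 2 is achievable: polish in shift 3, drill in shift 1, tap in shift 2, deburr in shift 3, bend in shift 5, grind in shift 1, mill in shift 1.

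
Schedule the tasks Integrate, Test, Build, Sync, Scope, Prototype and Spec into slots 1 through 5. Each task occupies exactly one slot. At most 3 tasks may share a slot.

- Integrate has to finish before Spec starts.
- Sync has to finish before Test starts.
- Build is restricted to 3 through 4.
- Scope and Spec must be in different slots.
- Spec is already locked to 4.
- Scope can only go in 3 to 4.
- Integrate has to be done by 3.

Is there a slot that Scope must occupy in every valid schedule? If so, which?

3

Scope's window is 3–4.
Spec is fixed at 4, and Scope can't share a slot with Spec.
So Scope must be 3.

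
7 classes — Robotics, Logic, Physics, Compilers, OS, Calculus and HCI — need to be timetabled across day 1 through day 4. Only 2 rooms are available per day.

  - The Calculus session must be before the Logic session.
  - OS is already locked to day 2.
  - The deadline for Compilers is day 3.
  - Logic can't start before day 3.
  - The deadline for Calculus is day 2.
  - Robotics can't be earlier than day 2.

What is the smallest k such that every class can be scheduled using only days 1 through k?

The precedence chain requires at least 2 distinct days.
With at most 2 per day and 7 classes, at least 4 days are needed.
Logic can't be placed before day 3, so the schedule must run through at least day 3.
4 works (last occupied day: day 4): for example Compilers -> day 1; HCI -> day 4; Physics -> day 3; Robotics -> day 2; Logic -> day 3; Calculus -> day 1; OS -> day 2.

4 days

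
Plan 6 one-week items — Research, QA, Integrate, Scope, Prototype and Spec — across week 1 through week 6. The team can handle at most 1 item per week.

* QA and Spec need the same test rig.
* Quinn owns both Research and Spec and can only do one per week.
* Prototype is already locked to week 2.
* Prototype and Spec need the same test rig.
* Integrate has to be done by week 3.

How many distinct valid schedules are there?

Splitting on Research: it can be week 1 (6), week 3 (6), week 4 (12), week 5 (12), week 6 (12). Listing each branch's schedules as (QA, Integrate, Scope, Prototype, Spec) by week number:
Research=week 1: (4,3,5,2,6) (4,3,6,2,5) (5,3,4,2,6) (5,3,6,2,4) (6,3,4,2,5) (6,3,5,2,4) — 6.
Research=week 3: (4,1,5,2,6) (4,1,6,2,5) (5,1,4,2,6) (5,1,6,2,4) (6,1,4,2,5) (6,1,5,2,4) — 6.
Research=week 4: (1,3,5,2,6) (1,3,6,2,5) (3,1,5,2,6) (3,1,6,2,5) (5,1,3,2,6) (5,1,6,2,3) (5,3,1,2,6) (5,3,6,2,1) (6,1,3,2,5) (6,1,5,2,3) (6,3,1,2,5) (6,3,5,2,1) — 12.
Research=week 5: (1,3,4,2,6) (1,3,6,2,4) (3,1,4,2,6) (3,1,6,2,4) (4,1,3,2,6) (4,1,6,2,3) (4,3,1,2,6) (4,3,6,2,1) (6,1,3,2,4) (6,1,4,2,3) (6,3,1,2,4) (6,3,4,2,1) — 12.
Research=week 6: (1,3,4,2,5) (1,3,5,2,4) (3,1,4,2,5) (3,1,5,2,4) (4,1,3,2,5) (4,1,5,2,3) (4,3,1,2,5) (4,3,5,2,1) (5,1,3,2,4) (5,1,4,2,3) (5,3,1,2,4) (5,3,4,2,1) — 12.
Summing: 6 + 6 + 12 + 12 + 12 = 48.

48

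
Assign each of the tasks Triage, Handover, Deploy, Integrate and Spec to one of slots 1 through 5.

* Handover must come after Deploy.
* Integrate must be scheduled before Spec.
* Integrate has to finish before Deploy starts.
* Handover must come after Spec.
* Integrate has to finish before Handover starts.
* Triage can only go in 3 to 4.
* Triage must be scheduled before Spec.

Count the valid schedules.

Splitting on Deploy: it can be 2 (1), 3 (2), 4 (3). Listing each branch's schedules as (Triage, Handover, Integrate, Spec):
Deploy=2: (3,5,1,4) — 1.
Deploy=3: (3,5,1,4) (3,5,2,4) — 2.
Deploy=4: (3,5,1,4) (3,5,2,4) (3,5,3,4) — 3.
Summing: 1 + 2 + 3 = 6.

6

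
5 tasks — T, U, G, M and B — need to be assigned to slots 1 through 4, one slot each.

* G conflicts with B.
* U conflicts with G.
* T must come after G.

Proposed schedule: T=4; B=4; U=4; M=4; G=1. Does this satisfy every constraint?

G conflicts with B — holds.
T must come after G — holds.
U conflicts with G — holds.

Yes, all constraints hold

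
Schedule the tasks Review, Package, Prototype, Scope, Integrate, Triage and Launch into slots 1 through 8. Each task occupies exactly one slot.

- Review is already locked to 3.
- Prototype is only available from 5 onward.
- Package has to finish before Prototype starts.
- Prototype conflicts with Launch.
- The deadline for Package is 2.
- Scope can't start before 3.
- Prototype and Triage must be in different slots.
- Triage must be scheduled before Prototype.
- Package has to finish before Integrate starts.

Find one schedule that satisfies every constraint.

Scope -> 3, Prototype -> 5, Launch -> 1, Package -> 1, Integrate -> 2, Review -> 3, Triage -> 1

Checking: Package(1) before Prototype(5); Triage(1) before Prototype(5); Package(1) before Integrate(2); Prototype(5) != Triage(1); Prototype(5) != Launch(1); Package=1 in [1,2]; Review=3 in [3,3]; Prototype=5 in [5,8]; Scope=3 in [3,8].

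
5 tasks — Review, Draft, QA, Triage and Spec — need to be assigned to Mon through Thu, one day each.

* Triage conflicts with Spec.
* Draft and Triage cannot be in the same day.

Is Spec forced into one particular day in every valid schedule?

Spec can be Mon (e.g. Draft in Mon; Review in Mon; Triage in Tue; Spec in Mon; QA in Mon) or Tue (e.g. Review=Mon; Spec=Tue; QA=Mon; Draft=Mon; Triage=Wed).

No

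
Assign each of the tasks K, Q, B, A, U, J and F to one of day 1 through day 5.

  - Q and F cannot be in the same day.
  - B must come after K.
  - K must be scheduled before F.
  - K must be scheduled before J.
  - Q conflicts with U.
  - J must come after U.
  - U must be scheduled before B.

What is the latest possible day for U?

day 4

Downstream work caps U at day 4.
U at day 4 is achievable: F in day 2, B in day 5, A in day 1, Q in day 1, U in day 4, K in day 1, J in day 5.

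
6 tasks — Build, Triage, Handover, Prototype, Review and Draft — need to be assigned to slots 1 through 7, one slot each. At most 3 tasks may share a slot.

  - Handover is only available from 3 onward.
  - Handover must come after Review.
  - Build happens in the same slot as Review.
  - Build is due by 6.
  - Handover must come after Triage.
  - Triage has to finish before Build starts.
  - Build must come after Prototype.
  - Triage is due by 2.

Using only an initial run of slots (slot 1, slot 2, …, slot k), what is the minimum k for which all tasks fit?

3 slots

The precedence chain requires at least 3 distinct slots.
With at most 3 per slot and 6 tasks, at least 2 slots are needed.
3 works (last occupied slot: 3): for example Review -> 2; Build -> 2; Triage -> 1; Prototype -> 1; Draft -> 1; Handover -> 3.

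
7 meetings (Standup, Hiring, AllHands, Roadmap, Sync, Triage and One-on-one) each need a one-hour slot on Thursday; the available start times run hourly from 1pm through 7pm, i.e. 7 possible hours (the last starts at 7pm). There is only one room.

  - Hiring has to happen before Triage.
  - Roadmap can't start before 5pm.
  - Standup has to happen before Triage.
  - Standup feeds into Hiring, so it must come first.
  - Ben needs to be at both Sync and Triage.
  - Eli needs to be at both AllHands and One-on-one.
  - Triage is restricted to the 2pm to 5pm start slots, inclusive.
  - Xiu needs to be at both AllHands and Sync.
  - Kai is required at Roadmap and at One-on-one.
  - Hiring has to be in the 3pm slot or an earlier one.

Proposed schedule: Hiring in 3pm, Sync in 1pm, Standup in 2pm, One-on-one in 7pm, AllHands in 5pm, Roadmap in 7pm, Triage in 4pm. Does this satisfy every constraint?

Kai is required at Roadmap and at One-on-one — violated.
Xiu needs to be at both AllHands and Sync — holds.
Eli needs to be at both AllHands and One-on-one — holds.
Hiring has to be in the 3pm slot or an earlier one — holds.
Standup feeds into Hiring, so it must come first — holds.
Ben needs to be at both Sync and Triage — holds.
Hiring has to happen before Triage — holds.
Triage is restricted to the 2pm to 5pm start slots, inclusive — holds.
Standup has to happen before Triage — holds.
Roadmap can't start before 5pm — holds.
There is only one room — violated.

No — it violates: Kai is required at Roadmap and at One-on-one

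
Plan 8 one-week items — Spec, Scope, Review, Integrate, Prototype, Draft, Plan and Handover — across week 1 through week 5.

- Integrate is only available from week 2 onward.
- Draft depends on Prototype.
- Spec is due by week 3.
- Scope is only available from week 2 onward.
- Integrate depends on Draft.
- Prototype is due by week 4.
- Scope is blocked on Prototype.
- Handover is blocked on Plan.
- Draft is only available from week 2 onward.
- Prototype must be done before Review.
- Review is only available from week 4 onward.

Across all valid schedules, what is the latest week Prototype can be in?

week 3

Prototype's own window allows nothing later than week 4; downstream work caps Prototype at week 3.
Prototype at week 3 is achievable: Plan -> week 1, Review -> week 4, Prototype -> week 3, Scope -> week 4, Spec -> week 1, Handover -> week 2, Draft -> week 4, Integrate -> week 5.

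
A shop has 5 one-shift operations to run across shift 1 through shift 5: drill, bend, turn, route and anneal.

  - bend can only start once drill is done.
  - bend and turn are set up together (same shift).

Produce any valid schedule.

anneal=shift 1; route=shift 1; drill=shift 1; bend=shift 2; turn=shift 2

Checking: drill(shift 1) before bend(shift 2); bend = turn = shift 2.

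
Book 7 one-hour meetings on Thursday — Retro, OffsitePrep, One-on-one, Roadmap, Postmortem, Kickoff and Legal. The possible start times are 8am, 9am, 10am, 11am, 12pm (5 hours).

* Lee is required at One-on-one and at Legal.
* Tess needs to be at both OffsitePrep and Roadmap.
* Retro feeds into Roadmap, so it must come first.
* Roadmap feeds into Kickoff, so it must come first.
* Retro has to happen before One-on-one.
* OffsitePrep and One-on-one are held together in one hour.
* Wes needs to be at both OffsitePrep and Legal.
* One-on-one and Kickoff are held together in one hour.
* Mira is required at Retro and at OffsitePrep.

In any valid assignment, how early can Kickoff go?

Precedence pushes Kickoff to at least 10am.
Kickoff at 10am is achievable: One-on-one=10am, Retro=8am, Roadmap=9am, Kickoff=10am, OffsitePrep=10am, Legal=8am, Postmortem=8am.

10am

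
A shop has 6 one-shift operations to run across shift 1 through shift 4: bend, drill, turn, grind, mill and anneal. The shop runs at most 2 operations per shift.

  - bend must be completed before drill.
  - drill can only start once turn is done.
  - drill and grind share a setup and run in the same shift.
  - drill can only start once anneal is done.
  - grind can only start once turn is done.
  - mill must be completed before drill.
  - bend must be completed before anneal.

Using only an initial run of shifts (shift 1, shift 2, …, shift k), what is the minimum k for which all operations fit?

3 shifts

The precedence chain requires at least 3 distinct shifts.
With at most 2 per shift and 6 operations, at least 3 shifts are needed.
3 works (last occupied shift: shift 3): for example bend=shift 1, mill=shift 2, drill=shift 3, anneal=shift 2, grind=shift 3, turn=shift 1.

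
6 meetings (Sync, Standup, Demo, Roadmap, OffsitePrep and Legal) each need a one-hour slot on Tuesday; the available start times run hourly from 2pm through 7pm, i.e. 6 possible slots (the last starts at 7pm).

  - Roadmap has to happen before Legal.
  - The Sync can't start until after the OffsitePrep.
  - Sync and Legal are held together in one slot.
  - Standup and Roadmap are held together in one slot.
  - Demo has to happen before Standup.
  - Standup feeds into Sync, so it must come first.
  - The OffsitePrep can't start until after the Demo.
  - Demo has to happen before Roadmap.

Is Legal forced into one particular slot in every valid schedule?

No

Legal can be 4pm (e.g. Demo in 2pm, Roadmap in 3pm, OffsitePrep in 3pm, Sync in 4pm, Standup in 3pm, Legal in 4pm) or 5pm (e.g. Sync -> 5pm; Roadmap -> 3pm; OffsitePrep -> 3pm; Legal -> 5pm; Standup -> 3pm; Demo -> 2pm).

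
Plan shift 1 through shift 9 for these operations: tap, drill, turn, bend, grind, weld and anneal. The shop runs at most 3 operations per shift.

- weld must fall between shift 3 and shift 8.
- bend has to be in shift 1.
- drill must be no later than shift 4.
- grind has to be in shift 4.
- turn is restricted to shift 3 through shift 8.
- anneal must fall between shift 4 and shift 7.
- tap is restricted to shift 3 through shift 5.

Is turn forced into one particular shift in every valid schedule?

turn can be shift 3 (e.g. tap -> shift 3, weld -> shift 3, turn -> shift 3, grind -> shift 4, drill -> shift 1, anneal -> shift 4, bend -> shift 1) or shift 4 (e.g. drill in shift 1, weld in shift 3, grind in shift 4, turn in shift 4, anneal in shift 4, tap in shift 3, bend in shift 1).

No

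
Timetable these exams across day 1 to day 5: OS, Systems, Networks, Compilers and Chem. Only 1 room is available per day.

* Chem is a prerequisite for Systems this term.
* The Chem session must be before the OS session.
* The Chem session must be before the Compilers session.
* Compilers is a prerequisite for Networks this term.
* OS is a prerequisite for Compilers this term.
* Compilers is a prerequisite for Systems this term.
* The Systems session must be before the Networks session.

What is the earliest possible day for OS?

day 2

Precedence pushes OS to at least day 2; downstream work caps OS at day 2.
OS at day 2 is achievable: Compilers -> day 3; Systems -> day 4; Chem -> day 1; OS -> day 2; Networks -> day 5.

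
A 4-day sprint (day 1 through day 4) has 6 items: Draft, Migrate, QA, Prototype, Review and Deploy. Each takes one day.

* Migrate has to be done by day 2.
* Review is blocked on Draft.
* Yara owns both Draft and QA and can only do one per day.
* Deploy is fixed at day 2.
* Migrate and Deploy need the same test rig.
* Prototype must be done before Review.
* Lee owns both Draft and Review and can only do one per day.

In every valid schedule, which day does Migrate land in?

Migrate's window is day 1–day 2.
Deploy is fixed at day 2, and Migrate can't share a day with Deploy.
So Migrate must be day 1.

day 1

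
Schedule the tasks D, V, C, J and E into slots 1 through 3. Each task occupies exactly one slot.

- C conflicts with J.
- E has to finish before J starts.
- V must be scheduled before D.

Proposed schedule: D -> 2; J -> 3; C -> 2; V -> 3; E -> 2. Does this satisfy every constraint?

Invalid. V must be scheduled before D.

E has to finish before J starts — holds.
V must be scheduled before D — violated.
C conflicts with J — holds.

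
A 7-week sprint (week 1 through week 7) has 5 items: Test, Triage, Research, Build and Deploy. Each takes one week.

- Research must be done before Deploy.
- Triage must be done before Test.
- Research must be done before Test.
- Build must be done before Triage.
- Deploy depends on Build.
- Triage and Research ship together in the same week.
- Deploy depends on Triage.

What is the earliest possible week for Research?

week 2

Research must be in the same week as Triage, which can't be before week 2, so Research is at least week 2; downstream work caps Research at week 6.
Research at week 2 is achievable: Build -> week 1, Research -> week 2, Test -> week 3, Deploy -> week 3, Triage -> week 2.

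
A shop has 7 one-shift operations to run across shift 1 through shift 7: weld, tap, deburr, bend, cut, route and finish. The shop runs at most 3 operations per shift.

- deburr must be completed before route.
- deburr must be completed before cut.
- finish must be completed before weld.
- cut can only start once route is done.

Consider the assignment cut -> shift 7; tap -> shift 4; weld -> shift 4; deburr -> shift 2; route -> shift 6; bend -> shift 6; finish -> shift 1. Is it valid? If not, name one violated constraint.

Yes

The shop runs at most 3 operations per shift — holds.
finish must be completed before weld — holds.
deburr must be completed before route — holds.
deburr must be completed before cut — holds.
cut can only start once route is done — holds.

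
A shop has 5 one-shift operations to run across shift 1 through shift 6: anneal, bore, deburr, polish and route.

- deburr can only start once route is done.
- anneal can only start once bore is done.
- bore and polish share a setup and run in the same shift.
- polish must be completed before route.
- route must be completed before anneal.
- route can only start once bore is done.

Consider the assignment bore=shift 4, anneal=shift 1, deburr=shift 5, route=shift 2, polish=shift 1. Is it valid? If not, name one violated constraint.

deburr can only start once route is done — holds.
anneal can only start once bore is done — violated.
bore and polish share a setup and run in the same shift — violated.
route must be completed before anneal — violated.
polish must be completed before route — holds.
route can only start once bore is done — violated.

No — it violates: anneal can only start once bore is done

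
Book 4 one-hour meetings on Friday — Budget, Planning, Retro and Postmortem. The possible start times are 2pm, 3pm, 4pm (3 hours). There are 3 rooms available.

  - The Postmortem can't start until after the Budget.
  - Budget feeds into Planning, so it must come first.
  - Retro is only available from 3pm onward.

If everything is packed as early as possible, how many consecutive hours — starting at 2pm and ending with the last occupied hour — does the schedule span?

The precedence chain requires at least 2 distinct hours.
With at most 3 per hour and 4 meetings, at least 2 hours are needed.
2 works (last occupied hour: 3pm): for example Budget=2pm; Postmortem=3pm; Retro=3pm; Planning=3pm.

2 hours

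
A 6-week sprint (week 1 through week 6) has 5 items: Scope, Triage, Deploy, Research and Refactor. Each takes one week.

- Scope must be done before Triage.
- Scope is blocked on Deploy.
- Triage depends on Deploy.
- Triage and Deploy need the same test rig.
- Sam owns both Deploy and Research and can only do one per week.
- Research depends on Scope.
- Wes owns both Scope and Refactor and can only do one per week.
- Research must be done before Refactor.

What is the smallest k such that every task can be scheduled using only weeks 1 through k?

4

The precedence chain requires at least 4 distinct weeks.
4 works (last occupied week: week 4): for example Research -> week 3, Refactor -> week 4, Scope -> week 2, Deploy -> week 1, Triage -> week 3.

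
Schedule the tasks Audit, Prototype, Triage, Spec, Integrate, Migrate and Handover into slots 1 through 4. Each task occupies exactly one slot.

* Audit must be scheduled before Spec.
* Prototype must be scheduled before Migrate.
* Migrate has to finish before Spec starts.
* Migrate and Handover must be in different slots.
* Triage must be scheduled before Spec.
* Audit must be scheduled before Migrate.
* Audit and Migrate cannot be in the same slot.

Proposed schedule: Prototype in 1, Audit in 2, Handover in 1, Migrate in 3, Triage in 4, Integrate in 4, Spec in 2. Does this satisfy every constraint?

Invalid. Triage must be scheduled before Spec.

Migrate and Handover must be in different slots — holds.
Audit must be scheduled before Migrate — holds.
Audit and Migrate cannot be in the same slot — holds.
Migrate has to finish before Spec starts — violated.
Audit must be scheduled before Spec — violated.
Prototype must be scheduled before Migrate — holds.
Triage must be scheduled before Spec — violated.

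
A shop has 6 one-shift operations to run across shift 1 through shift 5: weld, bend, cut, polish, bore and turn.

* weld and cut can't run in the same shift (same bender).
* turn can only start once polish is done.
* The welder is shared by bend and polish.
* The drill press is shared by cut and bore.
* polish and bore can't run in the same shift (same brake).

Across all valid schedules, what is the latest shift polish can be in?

shift 4

Downstream work caps polish at shift 4.
polish at shift 4 is achievable: bend in shift 1; cut in shift 2; turn in shift 5; bore in shift 1; polish in shift 4; weld in shift 1.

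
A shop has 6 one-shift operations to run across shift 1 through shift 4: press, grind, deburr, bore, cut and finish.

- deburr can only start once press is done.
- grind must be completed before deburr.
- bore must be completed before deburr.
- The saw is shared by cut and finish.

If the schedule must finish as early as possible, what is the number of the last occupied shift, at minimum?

The precedence chain requires at least 2 distinct shifts.
2 works (last occupied shift: shift 2): for example cut -> shift 1, grind -> shift 1, deburr -> shift 2, bore -> shift 1, finish -> shift 2, press -> shift 1.

shift 2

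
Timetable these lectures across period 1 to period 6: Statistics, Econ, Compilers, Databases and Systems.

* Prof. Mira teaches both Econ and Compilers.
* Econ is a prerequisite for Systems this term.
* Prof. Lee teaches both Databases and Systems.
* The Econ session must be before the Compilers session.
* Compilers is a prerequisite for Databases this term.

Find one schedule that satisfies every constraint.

Econ -> period 1; Systems -> period 2; Compilers -> period 2; Databases -> period 3; Statistics -> period 1

Checking: Econ(period 1) before Systems(period 2); Econ(period 1) before Compilers(period 2); Compilers(period 2) before Databases(period 3); Econ(period 1) != Compilers(period 2); Databases(period 3) != Systems(period 2).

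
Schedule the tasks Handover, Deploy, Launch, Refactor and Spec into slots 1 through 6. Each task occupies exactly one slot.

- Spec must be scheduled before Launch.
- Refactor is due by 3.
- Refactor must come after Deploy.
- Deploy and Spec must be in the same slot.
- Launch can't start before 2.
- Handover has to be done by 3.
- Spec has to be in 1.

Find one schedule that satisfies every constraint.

Handover in 1, Launch in 2, Refactor in 2, Deploy in 1, Spec in 1

Checking: Spec(1) before Launch(2); Deploy(1) before Refactor(2); Deploy = Spec = 1; Handover=1 in [1,3]; Spec=1 in [1,1]; Launch=2 in [2,6]; Refactor=2 in [1,3].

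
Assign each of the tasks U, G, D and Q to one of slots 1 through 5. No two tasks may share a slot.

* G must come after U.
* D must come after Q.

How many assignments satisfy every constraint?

30

Splitting on U: it can be 1 (12), 2 (9), 3 (6), 4 (3). Listing each branch's schedules as (G, D, Q):
U=1: (2,4,3) (2,5,3) (2,5,4) (3,4,2) (3,5,2) (3,5,4) (4,3,2) (4,5,2) (4,5,3) (5,3,2) (5,4,2) (5,4,3) — 12.
U=2: (3,4,1) (3,5,1) (3,5,4) (4,3,1) (4,5,1) (4,5,3) (5,3,1) (5,4,1) (5,4,3) — 9.
U=3: (4,2,1) (4,5,1) (4,5,2) (5,2,1) (5,4,1) (5,4,2) — 6.
U=4: (5,2,1) (5,3,1) (5,3,2) — 3.
Summing: 12 + 9 + 6 + 3 = 30.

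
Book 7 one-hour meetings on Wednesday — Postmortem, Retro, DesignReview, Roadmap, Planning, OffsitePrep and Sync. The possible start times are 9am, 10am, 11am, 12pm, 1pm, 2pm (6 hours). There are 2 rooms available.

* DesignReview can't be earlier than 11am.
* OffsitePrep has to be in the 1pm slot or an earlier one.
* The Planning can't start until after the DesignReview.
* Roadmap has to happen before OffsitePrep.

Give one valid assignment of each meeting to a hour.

Roadmap in 9am, OffsitePrep in 10am, DesignReview in 11am, Postmortem in 9am, Retro in 10am, Sync in 11am, Planning in 12pm

Checking: DesignReview(11am) before Planning(12pm); Roadmap(9am) before OffsitePrep(10am); OffsitePrep=10am in [9am,1pm]; DesignReview=11am in [11am,2pm]; max 2 per hour (cap 2).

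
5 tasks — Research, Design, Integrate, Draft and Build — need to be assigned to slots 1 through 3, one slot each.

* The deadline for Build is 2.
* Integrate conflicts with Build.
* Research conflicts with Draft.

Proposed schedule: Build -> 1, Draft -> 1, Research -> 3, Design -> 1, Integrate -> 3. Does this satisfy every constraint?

Yes, all constraints hold

The deadline for Build is 2 — holds.
Integrate conflicts with Build — holds.
Research conflicts with Draft — holds.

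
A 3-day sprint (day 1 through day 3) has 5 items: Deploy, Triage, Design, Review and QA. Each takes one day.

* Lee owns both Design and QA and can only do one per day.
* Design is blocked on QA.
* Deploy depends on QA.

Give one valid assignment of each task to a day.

Deploy in day 2, Review in day 1, Design in day 2, Triage in day 1, QA in day 1

Checking: QA(day 1) before Design(day 2); QA(day 1) before Deploy(day 2); Design(day 2) != QA(day 1).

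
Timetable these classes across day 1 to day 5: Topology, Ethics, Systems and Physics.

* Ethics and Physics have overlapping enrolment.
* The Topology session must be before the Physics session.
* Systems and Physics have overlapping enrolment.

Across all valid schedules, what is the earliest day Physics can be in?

day 2

Precedence pushes Physics to at least day 2.
Physics at day 2 is achievable: Ethics -> day 1, Systems -> day 1, Topology -> day 1, Physics -> day 2.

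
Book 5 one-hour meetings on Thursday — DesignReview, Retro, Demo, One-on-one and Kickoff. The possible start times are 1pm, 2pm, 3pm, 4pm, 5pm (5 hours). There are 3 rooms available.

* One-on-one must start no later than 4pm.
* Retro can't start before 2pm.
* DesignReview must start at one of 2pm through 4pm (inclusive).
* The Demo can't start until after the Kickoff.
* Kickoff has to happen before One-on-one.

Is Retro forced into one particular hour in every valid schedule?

No

Retro can be 2pm (e.g. Kickoff -> 1pm, Retro -> 2pm, One-on-one -> 2pm, Demo -> 3pm, DesignReview -> 2pm) or 3pm (e.g. Retro in 3pm; DesignReview in 2pm; One-on-one in 2pm; Kickoff in 1pm; Demo in 2pm).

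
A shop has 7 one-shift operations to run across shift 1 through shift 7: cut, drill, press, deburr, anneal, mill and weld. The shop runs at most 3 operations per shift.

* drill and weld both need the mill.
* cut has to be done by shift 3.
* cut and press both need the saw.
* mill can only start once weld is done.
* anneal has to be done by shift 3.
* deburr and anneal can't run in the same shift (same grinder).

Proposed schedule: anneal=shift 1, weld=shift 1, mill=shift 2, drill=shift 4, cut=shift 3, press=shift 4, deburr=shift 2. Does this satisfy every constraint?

Yes, all constraints hold

The shop runs at most 3 operations per shift — holds.
cut and press both need the saw — holds.
drill and weld both need the mill — holds.
mill can only start once weld is done — holds.
cut has to be done by shift 3 — holds.
anneal has to be done by shift 3 — holds.
deburr and anneal can't run in the same shift (same grinder) — holds.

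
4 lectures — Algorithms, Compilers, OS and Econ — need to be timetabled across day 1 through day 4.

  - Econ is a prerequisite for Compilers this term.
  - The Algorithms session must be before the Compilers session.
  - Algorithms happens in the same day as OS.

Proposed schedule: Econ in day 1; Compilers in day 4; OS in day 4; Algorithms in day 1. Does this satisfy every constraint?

Invalid. Algorithms happens in the same day as OS.

Algorithms happens in the same day as OS — violated.
The Algorithms session must be before the Compilers session — holds.
Econ is a prerequisite for Compilers this term — holds.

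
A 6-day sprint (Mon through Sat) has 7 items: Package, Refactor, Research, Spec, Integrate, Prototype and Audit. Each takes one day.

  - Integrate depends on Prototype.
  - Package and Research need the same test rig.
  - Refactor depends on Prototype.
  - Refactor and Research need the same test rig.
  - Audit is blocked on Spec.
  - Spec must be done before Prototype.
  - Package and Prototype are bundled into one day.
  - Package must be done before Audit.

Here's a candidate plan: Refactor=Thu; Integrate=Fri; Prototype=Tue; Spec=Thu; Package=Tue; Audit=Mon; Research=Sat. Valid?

Package and Prototype are bundled into one day — holds.
Audit is blocked on Spec — violated.
Refactor depends on Prototype — holds.
Package must be done before Audit — violated.
Refactor and Research need the same test rig — holds.
Spec must be done before Prototype — violated.
Integrate depends on Prototype — holds.
Package and Research need the same test rig — holds.

No. Audit is blocked on Spec is not satisfied.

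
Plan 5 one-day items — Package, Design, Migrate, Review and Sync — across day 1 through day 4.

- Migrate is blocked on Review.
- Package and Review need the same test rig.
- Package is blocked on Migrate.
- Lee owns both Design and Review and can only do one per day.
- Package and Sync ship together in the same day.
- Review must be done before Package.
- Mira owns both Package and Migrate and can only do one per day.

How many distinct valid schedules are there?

12

Splitting on Package: it can be day 3 (3), day 4 (9). Listing each branch's schedules as (Design, Migrate, Review, Sync) by day number:
Package=day 3: (2,2,1,3) (3,2,1,3) (4,2,1,3) — 3.
Package=day 4: (1,3,2,4) (2,2,1,4) (2,3,1,4) (3,2,1,4) (3,3,1,4) (3,3,2,4) (4,2,1,4) (4,3,1,4) (4,3,2,4) — 9.
Summing: 3 + 9 = 12.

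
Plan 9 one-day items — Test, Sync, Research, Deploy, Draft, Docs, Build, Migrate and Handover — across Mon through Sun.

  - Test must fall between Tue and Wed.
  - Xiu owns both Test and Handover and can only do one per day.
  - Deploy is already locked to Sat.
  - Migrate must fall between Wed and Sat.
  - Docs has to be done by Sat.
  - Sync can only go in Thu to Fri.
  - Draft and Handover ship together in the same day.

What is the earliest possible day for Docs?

Mon

Docs's own window allows nothing later than Sat.
Docs at Mon is achievable: Research -> Mon; Draft -> Mon; Docs -> Mon; Sync -> Thu; Handover -> Mon; Migrate -> Wed; Build -> Mon; Deploy -> Sat; Test -> Tue.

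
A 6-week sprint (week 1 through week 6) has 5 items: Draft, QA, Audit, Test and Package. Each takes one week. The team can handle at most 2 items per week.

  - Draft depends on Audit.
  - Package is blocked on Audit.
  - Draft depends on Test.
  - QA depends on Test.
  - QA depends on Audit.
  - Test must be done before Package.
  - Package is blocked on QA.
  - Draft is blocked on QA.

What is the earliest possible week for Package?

Precedence pushes Package to at least week 3.
Package at week 3 is achievable: Package=week 3; Draft=week 3; Test=week 1; QA=week 2; Audit=week 1.

week 3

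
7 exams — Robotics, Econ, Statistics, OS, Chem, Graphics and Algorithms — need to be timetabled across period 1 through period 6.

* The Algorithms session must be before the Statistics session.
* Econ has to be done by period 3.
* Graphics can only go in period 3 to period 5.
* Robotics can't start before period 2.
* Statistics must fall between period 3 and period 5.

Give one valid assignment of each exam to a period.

Chem in period 1; Algorithms in period 1; Econ in period 1; Robotics in period 2; Statistics in period 3; Graphics in period 3; OS in period 1

Checking: Algorithms(period 1) before Statistics(period 3); Statistics=period 3 in [period 3,period 5]; Econ=period 1 in [period 1,period 3]; Robotics=period 2 in [period 2,period 6]; Graphics=period 3 in [period 3,period 5].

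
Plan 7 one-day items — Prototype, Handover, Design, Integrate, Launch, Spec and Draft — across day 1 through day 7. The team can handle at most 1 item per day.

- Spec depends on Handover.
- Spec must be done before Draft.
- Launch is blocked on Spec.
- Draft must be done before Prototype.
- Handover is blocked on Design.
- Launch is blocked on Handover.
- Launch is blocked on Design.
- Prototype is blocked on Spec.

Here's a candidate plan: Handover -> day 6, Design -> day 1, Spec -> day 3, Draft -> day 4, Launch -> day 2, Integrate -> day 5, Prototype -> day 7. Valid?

Invalid. Launch is blocked on Handover.

Launch is blocked on Design — holds.
Draft must be done before Prototype — holds.
Launch is blocked on Spec — violated.
Handover is blocked on Design — holds.
Spec must be done before Draft — holds.
The team can handle at most 1 item per day — holds.
Prototype is blocked on Spec — holds.
Spec depends on Handover — violated.
Launch is blocked on Handover — violated.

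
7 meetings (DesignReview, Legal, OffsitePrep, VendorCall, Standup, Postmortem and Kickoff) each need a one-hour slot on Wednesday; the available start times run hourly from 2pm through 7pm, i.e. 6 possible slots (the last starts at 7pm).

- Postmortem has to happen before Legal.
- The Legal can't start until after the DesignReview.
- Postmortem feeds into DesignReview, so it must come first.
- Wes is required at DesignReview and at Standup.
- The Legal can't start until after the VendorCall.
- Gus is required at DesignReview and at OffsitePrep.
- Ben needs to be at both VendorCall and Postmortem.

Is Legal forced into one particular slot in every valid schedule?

No

Legal can be 4pm (e.g. Legal=4pm, VendorCall=3pm, DesignReview=3pm, OffsitePrep=2pm, Standup=2pm, Postmortem=2pm, Kickoff=2pm) or 5pm (e.g. OffsitePrep=2pm, Postmortem=2pm, Legal=5pm, VendorCall=3pm, DesignReview=3pm, Kickoff=2pm, Standup=2pm).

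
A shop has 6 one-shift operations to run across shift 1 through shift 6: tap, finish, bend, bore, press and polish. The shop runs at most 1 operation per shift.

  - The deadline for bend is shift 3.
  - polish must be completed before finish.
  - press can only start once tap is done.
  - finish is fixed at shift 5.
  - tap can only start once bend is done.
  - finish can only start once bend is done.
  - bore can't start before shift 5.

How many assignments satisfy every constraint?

Enumerating: polish=shift 4; tap=shift 2; bore=shift 6; finish=shift 5; press=shift 3; bend=shift 1 | bend in shift 1, press in shift 4, finish in shift 5, tap in shift 2, polish in shift 3, bore in shift 6 | finish=shift 5; tap=shift 3; polish=shift 2; bore=shift 6; bend=shift 1; press=shift 4 | polish in shift 1; bend in shift 2; press in shift 4; tap in shift 3; finish in shift 5; bore in shift 6.

4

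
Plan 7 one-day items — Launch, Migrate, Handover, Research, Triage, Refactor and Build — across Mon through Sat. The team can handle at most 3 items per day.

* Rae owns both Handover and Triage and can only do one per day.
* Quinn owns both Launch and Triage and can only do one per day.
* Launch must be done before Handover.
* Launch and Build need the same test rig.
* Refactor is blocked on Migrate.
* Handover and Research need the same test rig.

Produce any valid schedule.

Migrate -> Mon; Handover -> Tue; Build -> Tue; Refactor -> Tue; Triage -> Wed; Research -> Mon; Launch -> Mon

Checking: Migrate(Mon) before Refactor(Tue); Launch(Mon) before Handover(Tue); Handover(Tue) != Triage(Wed); Launch(Mon) != Triage(Wed); Handover(Tue) != Research(Mon); Launch(Mon) != Build(Tue); max 3 per day (cap 3).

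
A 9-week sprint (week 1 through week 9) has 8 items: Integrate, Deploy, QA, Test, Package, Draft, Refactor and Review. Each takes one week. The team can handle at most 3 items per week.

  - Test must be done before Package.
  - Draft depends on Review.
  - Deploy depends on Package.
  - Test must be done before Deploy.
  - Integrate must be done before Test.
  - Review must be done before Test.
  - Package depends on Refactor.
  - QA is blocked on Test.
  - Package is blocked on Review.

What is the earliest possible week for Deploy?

Precedence pushes Deploy to at least week 4.
Deploy at week 4 is achievable: Review=week 1, QA=week 3, Package=week 3, Test=week 2, Refactor=week 1, Deploy=week 4, Draft=week 2, Integrate=week 1.

week 4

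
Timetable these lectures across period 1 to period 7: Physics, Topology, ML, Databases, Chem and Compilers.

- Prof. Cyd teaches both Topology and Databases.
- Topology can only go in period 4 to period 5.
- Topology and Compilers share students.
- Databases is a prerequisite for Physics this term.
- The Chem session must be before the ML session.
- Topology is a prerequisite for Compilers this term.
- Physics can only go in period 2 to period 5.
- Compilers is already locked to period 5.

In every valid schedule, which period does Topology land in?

Topology's window is period 4–period 5.
Compilers is fixed at period 5, and Topology can't share a period with Compilers.
So Topology must be period 4.

period 4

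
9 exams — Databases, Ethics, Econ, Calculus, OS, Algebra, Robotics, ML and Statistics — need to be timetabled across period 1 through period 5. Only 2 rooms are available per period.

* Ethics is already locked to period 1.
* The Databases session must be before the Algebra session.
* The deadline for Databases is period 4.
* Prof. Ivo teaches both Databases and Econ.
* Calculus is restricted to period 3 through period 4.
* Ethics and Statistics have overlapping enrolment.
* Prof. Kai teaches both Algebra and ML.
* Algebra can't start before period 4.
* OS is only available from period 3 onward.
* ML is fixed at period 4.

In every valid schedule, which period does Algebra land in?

Algebra's window is period 4–period 5.
ML is fixed at period 4, and Algebra can't share a period with ML.
So Algebra must be period 5.

period 5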